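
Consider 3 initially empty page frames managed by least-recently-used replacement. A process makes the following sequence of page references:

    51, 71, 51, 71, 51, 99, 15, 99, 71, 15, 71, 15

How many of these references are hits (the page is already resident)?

51 -> miss, frames {51}
71 -> miss, frames {51,71}
51 -> hit
71 -> hit
51 -> hit
99 -> miss, frames {71,51,99}
15 -> miss, evict 71, frames {51,99,15}
99 -> hit
71 -> miss, evict 51, frames {15,99,71}
15 -> hit
71 -> hit
15 -> hit
Hits: 7.

7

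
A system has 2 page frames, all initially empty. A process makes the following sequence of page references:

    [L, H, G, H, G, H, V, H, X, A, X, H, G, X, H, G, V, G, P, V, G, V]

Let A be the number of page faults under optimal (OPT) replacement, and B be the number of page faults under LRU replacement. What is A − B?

-3

Under OPT: F F F . . . F . F F . F F . F . F . F . F . → 12 faults.
Under LRU: F F F . . . F . F F . F F F F F F . F F F . → 15 faults.
A − B = 12 − 15 = -3.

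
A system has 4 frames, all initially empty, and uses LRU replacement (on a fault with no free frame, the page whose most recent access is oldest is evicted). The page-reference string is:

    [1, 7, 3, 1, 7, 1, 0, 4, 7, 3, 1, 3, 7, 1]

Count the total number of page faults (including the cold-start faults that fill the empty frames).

7

1 → fault, frames [1]
7 → fault, frames [1, 7]
3 → fault, frames [1, 7, 3]
1 → hit
7 → hit
1 → hit
0 → fault, frames [3, 7, 1, 0]
4 → fault, evict 3, frames [7, 1, 0, 4]
7 → hit
3 → fault, evict 1, frames [0, 4, 7, 3]
1 → fault, evict 0, frames [4, 7, 3, 1]
3 → hit
7 → hit
1 → hit
Page faults: 7.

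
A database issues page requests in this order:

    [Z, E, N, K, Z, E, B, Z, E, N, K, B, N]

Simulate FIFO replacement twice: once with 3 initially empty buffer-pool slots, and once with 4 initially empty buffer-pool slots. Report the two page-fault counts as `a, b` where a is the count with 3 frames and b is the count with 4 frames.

9, 10

3 frames: F F F F F F F . . F F . . → 9 faults.
4 frames: F F F F . . F F F F F F . → 10 faults.
10 > 9: adding a frame increased faults — Belady's anomaly.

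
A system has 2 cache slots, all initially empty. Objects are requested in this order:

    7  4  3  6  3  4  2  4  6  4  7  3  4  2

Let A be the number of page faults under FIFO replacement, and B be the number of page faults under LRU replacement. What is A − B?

Under FIFO: F F F F . F F . F F F F F F → 12 faults.
Under LRU: F F F F . F F . F . F F F F → 11 faults.
A − B = 12 − 11 = 1.

1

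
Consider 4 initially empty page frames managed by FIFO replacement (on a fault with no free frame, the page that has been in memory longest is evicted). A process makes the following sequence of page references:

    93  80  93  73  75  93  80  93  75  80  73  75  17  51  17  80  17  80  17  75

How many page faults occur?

93 -> fault, frames [93]
80 -> fault, frames [93, 80]
93 -> hit
73 -> fault, frames [93, 80, 73]
75 -> fault, frames [93, 80, 73, 75]
93 -> hit
80 -> hit
93 -> hit
75 -> hit
80 -> hit
73 -> hit
75 -> hit
17 -> fault, evict 93, frames [80, 73, 75, 17]
51 -> fault, evict 80, frames [73, 75, 17, 51]
17 -> hit
80 -> fault, evict 73, frames [75, 17, 51, 80]
17 -> hit
80 -> hit
17 -> hit
75 -> hit
Page faults: 7.

7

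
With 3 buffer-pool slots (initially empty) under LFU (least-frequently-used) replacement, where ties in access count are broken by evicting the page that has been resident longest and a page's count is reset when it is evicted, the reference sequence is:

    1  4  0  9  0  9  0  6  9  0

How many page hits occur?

5

1 -> fault, frames {1}
4 -> fault, frames {1,4}
0 -> fault, frames {1,4,0}
9 -> fault, evict 1, frames {4,0,9}
0 -> hit
9 -> hit
0 -> hit
6 -> fault, evict 4, frames {0,9,6}
9 -> hit
0 -> hit
Hits: 5.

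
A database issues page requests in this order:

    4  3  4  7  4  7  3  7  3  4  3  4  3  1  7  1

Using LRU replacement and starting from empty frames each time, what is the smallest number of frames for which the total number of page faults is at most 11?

2

f=1: 16 faults
f=2: 7 faults
f=3: 5 faults
f=4: 4 faults
Smallest f with faults ≤ 11 is 2.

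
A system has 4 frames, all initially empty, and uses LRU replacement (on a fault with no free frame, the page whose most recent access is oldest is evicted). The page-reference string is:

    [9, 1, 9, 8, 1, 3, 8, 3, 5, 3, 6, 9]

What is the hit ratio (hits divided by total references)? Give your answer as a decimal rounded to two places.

9: fault, frames {9}
1: fault, frames {9,1}
9: hit
8: fault, frames {1,9,8}
1: hit
3: fault, frames {9,8,1,3}
8: hit
3: hit
5: fault, evict 9, frames {1,8,3,5}
3: hit
6: fault, evict 1, frames {8,5,3,6}
9: fault, evict 8, frames {5,3,6,9}
Hits: 5 of 12 references → 5/12 = 0.4167.

0.42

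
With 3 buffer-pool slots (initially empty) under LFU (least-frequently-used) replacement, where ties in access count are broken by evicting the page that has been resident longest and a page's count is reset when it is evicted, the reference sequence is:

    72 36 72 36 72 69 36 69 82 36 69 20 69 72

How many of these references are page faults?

7

72: miss, frames [72]
36: miss, frames [72, 36]
72: hit
36: hit
72: hit
69: miss, frames [72, 36, 69]
36: hit
69: hit
82: miss, evict 69, frames [72, 36, 82]
36: hit
69: miss, evict 82, frames [72, 36, 69]
20: miss, evict 69, frames [72, 36, 20]
69: miss, evict 20, frames [72, 36, 69]
72: hit
Page faults: 7.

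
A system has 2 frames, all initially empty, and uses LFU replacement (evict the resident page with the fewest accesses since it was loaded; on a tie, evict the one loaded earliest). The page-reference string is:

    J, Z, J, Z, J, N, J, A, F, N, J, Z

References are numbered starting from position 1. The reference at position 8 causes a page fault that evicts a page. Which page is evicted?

pos 1: J → fault, frames {J}
pos 2: Z → fault, frames {J,Z}
pos 3: J → hit
pos 4: Z → hit
pos 5: J → hit
pos 6: N → fault, evict Z, frames {J,N}
pos 7: J → hit
pos 8: A → fault, evict N, frames {J,A}
At position 8, page N is evicted.

N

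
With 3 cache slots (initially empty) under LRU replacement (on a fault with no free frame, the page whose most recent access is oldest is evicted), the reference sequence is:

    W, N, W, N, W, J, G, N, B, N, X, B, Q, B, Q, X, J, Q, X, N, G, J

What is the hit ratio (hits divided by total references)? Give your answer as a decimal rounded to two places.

0.45

W -> miss, frames (W)
N -> miss, frames (W N)
W -> hit
N -> hit
W -> hit
J -> miss, frames (N W J)
G -> miss, evict N, frames (W J G)
N -> miss, evict W, frames (J G N)
B -> miss, evict J, frames (G N B)
N -> hit
X -> miss, evict G, frames (B N X)
B -> hit
Q -> miss, evict N, frames (X B Q)
B -> hit
Q -> hit
X -> hit
J -> miss, evict B, frames (Q X J)
Q -> hit
X -> hit
N -> miss, evict J, frames (Q X N)
G -> miss, evict Q, frames (X N G)
J -> miss, evict X, frames (N G J)
Hits: 10 of 22 references → 10/22 = 0.4545.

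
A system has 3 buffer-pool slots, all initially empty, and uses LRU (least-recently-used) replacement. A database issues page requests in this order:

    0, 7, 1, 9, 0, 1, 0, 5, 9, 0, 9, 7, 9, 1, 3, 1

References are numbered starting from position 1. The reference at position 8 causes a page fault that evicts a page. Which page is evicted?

pos 1: 0 -> miss, frames {0}
pos 2: 7 -> miss, frames {0,7}
pos 3: 1 -> miss, frames {0,7,1}
pos 4: 9 -> miss, evict 0, frames {7,1,9}
pos 5: 0 -> miss, evict 7, frames {1,9,0}
pos 6: 1 -> hit
pos 7: 0 -> hit
pos 8: 5 -> miss, evict 9, frames {1,0,5}
At position 8, page 9 is evicted.

9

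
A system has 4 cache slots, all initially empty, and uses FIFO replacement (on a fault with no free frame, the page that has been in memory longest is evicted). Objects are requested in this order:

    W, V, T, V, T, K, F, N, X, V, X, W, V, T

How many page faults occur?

10

W: fault, frames {W}
V: fault, frames {W,V}
T: fault, frames {W,V,T}
V: hit
T: hit
K: fault, frames {W,V,T,K}
F: fault, evict W, frames {V,T,K,F}
N: fault, evict V, frames {T,K,F,N}
X: fault, evict T, frames {K,F,N,X}
V: fault, evict K, frames {F,N,X,V}
X: hit
W: fault, evict F, frames {N,X,V,W}
V: hit
T: fault, evict N, frames {X,V,W,T}
Page faults: 10.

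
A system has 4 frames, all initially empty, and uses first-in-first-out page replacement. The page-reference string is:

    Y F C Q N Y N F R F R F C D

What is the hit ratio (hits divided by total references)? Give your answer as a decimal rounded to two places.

0.29

Y: fault, frames {Y}
F: fault, frames {Y,F}
C: fault, frames {Y,F,C}
Q: fault, frames {Y,F,C,Q}
N: fault, evict Y, frames {F,C,Q,N}
Y: fault, evict F, frames {C,Q,N,Y}
N: hit
F: fault, evict C, frames {Q,N,Y,F}
R: fault, evict Q, frames {N,Y,F,R}
F: hit
R: hit
F: hit
C: fault, evict N, frames {Y,F,R,C}
D: fault, evict Y, frames {F,R,C,D}
Hits: 4 of 14 references → 4/14 = 0.2857.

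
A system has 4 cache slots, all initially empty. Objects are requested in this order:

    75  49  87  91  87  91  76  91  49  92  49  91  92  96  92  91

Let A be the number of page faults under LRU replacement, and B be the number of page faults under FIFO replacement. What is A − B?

-2

Under LRU: F F F F . . F . . F . . . F . . → 7 faults.
Under FIFO: F F F F . . F . . F F . . F . F → 9 faults.
A − B = 7 − 9 = -2.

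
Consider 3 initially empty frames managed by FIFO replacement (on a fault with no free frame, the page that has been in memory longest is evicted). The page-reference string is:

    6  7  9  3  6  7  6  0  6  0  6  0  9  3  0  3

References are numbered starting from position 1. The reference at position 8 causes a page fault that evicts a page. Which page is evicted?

pos 1: 6: miss, frames [6]
pos 2: 7: miss, frames [6, 7]
pos 3: 9: miss, frames [6, 7, 9]
pos 4: 3: miss, evict 6, frames [7, 9, 3]
pos 5: 6: miss, evict 7, frames [9, 3, 6]
pos 6: 7: miss, evict 9, frames [3, 6, 7]
pos 7: 6: hit
pos 8: 0: miss, evict 3, frames [6, 7, 0]
At position 8, page 3 is evicted.

3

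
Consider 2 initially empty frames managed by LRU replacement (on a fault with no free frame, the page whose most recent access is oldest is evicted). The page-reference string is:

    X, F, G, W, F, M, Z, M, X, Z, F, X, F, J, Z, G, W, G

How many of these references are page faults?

15

X: miss, frames [X]
F: miss, frames [X, F]
G: miss, evict X, frames [F, G]
W: miss, evict F, frames [G, W]
F: miss, evict G, frames [W, F]
M: miss, evict W, frames [F, M]
Z: miss, evict F, frames [M, Z]
M: hit
X: miss, evict Z, frames [M, X]
Z: miss, evict M, frames [X, Z]
F: miss, evict X, frames [Z, F]
X: miss, evict Z, frames [F, X]
F: hit
J: miss, evict X, frames [F, J]
Z: miss, evict F, frames [J, Z]
G: miss, evict J, frames [Z, G]
W: miss, evict Z, frames [G, W]
G: hit
Page faults: 15.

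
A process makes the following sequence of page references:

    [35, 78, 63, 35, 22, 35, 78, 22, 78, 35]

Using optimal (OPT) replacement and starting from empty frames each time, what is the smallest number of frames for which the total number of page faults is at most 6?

2

f=1: 10 faults
f=2: 6 faults
f=3: 4 faults
f=4: 4 faults
Smallest f with faults ≤ 6 is 2.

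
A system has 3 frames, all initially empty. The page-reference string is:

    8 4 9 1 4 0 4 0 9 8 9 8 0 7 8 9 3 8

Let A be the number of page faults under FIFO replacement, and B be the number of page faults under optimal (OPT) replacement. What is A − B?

5

Under FIFO: F F F F . F F . F F . . F F . F F F → 13 faults.
Under OPT: F F F F . F . . . F . . . F . . F . → 8 faults.
A − B = 13 − 8 = 5.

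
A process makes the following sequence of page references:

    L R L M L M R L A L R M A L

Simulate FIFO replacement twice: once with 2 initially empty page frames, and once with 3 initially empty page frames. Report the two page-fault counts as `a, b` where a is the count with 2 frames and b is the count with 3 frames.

11, 9

2 frames: F F . F F . F . F F F F F F → 11 faults.
3 frames: F F . F . . . . F F F F F F → 9 faults.
9 < 11: adding a frame reduced faults, as is typical.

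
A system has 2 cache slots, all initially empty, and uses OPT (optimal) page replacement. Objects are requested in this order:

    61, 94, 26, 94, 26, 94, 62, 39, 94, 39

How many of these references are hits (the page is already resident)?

61 → miss, frames {61}
94 → miss, frames {61,94}
26 → miss, evict 61, frames {94,26}
94 → hit
26 → hit
94 → hit
62 → miss, evict 26, frames {94,62}
39 → miss, evict 62, frames {94,39}
94 → hit
39 → hit
Hits: 5.

5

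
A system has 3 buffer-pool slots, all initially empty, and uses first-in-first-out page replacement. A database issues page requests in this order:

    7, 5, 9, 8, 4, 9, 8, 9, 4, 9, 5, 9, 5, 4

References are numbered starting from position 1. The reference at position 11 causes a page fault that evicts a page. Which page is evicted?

9

pos 1: 7 → miss, frames [7]
pos 2: 5 → miss, frames [7, 5]
pos 3: 9 → miss, frames [7, 5, 9]
pos 4: 8 → miss, evict 7, frames [5, 9, 8]
pos 5: 4 → miss, evict 5, frames [9, 8, 4]
pos 6: 9 → hit
pos 7: 8 → hit
pos 8: 9 → hit
pos 9: 4 → hit
pos 10: 9 → hit
pos 11: 5 → miss, evict 9, frames [8, 4, 5]
At position 11, page 9 is evicted.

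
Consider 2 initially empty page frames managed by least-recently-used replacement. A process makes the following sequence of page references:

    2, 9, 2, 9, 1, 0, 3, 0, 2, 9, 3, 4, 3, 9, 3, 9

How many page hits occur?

6

2 -> miss, frames {2}
9 -> miss, frames {2,9}
2 -> hit
9 -> hit
1 -> miss, evict 2, frames {9,1}
0 -> miss, evict 9, frames {1,0}
3 -> miss, evict 1, frames {0,3}
0 -> hit
2 -> miss, evict 3, frames {0,2}
9 -> miss, evict 0, frames {2,9}
3 -> miss, evict 2, frames {9,3}
4 -> miss, evict 9, frames {3,4}
3 -> hit
9 -> miss, evict 4, frames {3,9}
3 -> hit
9 -> hit
Hits: 6.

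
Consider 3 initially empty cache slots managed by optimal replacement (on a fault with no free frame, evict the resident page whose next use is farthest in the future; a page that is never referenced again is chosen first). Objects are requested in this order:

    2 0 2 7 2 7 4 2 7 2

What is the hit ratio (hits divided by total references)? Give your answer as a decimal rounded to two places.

2 -> miss, frames (2)
0 -> miss, frames (2 0)
2 -> hit
7 -> miss, frames (2 0 7)
2 -> hit
7 -> hit
4 -> miss, evict 0, frames (2 7 4)
2 -> hit
7 -> hit
2 -> hit
Hits: 6 of 10 references → 6/10 = 0.6000.

0.60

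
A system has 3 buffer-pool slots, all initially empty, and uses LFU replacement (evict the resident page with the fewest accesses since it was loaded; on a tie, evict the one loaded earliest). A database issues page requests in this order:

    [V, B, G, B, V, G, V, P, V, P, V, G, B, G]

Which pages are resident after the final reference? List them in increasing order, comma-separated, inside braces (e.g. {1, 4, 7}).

V: fault, frames (V)
B: fault, frames (V B)
G: fault, frames (V B G)
B: hit
V: hit
G: hit
V: hit
P: fault, evict B, frames (V G P)
V: hit
P: hit
V: hit
G: hit
B: fault, evict P, frames (V G B)
G: hit

{B, G, V}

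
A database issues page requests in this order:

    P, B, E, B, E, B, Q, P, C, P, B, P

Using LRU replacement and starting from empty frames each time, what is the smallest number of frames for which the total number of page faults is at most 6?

4

f=1: 12 faults
f=2: 7 faults
f=3: 7 faults
f=4: 5 faults
f=5: 5 faults
Smallest f with faults ≤ 6 is 4.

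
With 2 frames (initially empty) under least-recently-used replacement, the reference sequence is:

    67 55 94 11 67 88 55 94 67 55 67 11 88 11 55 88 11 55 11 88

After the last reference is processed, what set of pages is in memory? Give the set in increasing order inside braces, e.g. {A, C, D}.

67 -> miss, frames [67]
55 -> miss, frames [67, 55]
94 -> miss, evict 67, frames [55, 94]
11 -> miss, evict 55, frames [94, 11]
67 -> miss, evict 94, frames [11, 67]
88 -> miss, evict 11, frames [67, 88]
55 -> miss, evict 67, frames [88, 55]
94 -> miss, evict 88, frames [55, 94]
67 -> miss, evict 55, frames [94, 67]
55 -> miss, evict 94, frames [67, 55]
67 -> hit
11 -> miss, evict 55, frames [67, 11]
88 -> miss, evict 67, frames [11, 88]
11 -> hit
55 -> miss, evict 88, frames [11, 55]
88 -> miss, evict 11, frames [55, 88]
11 -> miss, evict 55, frames [88, 11]
55 -> miss, evict 88, frames [11, 55]
11 -> hit
88 -> miss, evict 55, frames [11, 88]

{11, 88}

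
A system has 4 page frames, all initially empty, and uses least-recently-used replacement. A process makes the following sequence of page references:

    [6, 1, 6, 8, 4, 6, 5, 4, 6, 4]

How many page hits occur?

6 → miss, frames [6]
1 → miss, frames [6, 1]
6 → hit
8 → miss, frames [1, 6, 8]
4 → miss, frames [1, 6, 8, 4]
6 → hit
5 → miss, evict 1, frames [8, 4, 6, 5]
4 → hit
6 → hit
4 → hit
Hits: 5.

5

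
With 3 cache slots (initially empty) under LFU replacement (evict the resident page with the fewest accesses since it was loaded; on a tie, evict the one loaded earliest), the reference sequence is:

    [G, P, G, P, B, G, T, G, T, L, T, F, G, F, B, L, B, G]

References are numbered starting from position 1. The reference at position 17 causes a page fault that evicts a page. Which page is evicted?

L

pos 1: G -> miss, frames {G}
pos 2: P -> miss, frames {G,P}
pos 3: G -> hit
pos 4: P -> hit
pos 5: B -> miss, frames {G,P,B}
pos 6: G -> hit
pos 7: T -> miss, evict B, frames {G,P,T}
pos 8: G -> hit
pos 9: T -> hit
pos 10: L -> miss, evict P, frames {G,T,L}
pos 11: T -> hit
pos 12: F -> miss, evict L, frames {G,T,F}
pos 13: G -> hit
pos 14: F -> hit
pos 15: B -> miss, evict F, frames {G,T,B}
pos 16: L -> miss, evict B, frames {G,T,L}
pos 17: B -> miss, evict L, frames {G,T,B}
At position 17, page L is evicted.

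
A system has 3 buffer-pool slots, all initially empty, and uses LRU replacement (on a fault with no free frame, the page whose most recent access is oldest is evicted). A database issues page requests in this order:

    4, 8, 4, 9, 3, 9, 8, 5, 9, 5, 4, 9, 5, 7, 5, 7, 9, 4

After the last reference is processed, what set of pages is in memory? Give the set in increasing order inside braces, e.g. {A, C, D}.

4 -> fault, frames [4]
8 -> fault, frames [4, 8]
4 -> hit
9 -> fault, frames [8, 4, 9]
3 -> fault, evict 8, frames [4, 9, 3]
9 -> hit
8 -> fault, evict 4, frames [3, 9, 8]
5 -> fault, evict 3, frames [9, 8, 5]
9 -> hit
5 -> hit
4 -> fault, evict 8, frames [9, 5, 4]
9 -> hit
5 -> hit
7 -> fault, evict 4, frames [9, 5, 7]
5 -> hit
7 -> hit
9 -> hit
4 -> fault, evict 5, frames [7, 9, 4]

{4, 7, 9}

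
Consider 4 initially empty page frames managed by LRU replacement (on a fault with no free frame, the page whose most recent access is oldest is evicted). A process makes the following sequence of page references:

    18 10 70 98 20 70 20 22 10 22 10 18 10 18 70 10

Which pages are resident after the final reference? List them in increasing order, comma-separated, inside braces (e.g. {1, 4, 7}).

18: miss, frames {18}
10: miss, frames {18,10}
70: miss, frames {18,10,70}
98: miss, frames {18,10,70,98}
20: miss, evict 18, frames {10,70,98,20}
70: hit
20: hit
22: miss, evict 10, frames {98,70,20,22}
10: miss, evict 98, frames {70,20,22,10}
22: hit
10: hit
18: miss, evict 70, frames {20,22,10,18}
10: hit
18: hit
70: miss, evict 20, frames {22,10,18,70}
10: hit

{10, 18, 22, 70}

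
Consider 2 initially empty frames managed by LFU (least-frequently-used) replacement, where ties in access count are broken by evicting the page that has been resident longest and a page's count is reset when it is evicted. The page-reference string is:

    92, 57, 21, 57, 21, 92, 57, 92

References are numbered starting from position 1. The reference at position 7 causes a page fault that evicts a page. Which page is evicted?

92

pos 1: 92 → fault, frames (92)
pos 2: 57 → fault, frames (92 57)
pos 3: 21 → fault, evict 92, frames (57 21)
pos 4: 57 → hit
pos 5: 21 → hit
pos 6: 92 → fault, evict 57, frames (21 92)
pos 7: 57 → fault, evict 92, frames (21 57)
At position 7, page 92 is evicted.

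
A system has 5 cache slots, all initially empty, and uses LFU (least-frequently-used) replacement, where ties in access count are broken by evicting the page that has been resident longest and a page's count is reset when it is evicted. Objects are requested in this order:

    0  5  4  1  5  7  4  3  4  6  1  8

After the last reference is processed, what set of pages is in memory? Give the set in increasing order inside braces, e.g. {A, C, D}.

{1, 4, 5, 6, 8}

0: fault, frames (0)
5: fault, frames (0 5)
4: fault, frames (0 5 4)
1: fault, frames (0 5 4 1)
5: hit
7: fault, frames (0 5 4 1 7)
4: hit
3: fault, evict 0, frames (5 4 1 7 3)
4: hit
6: fault, evict 1, frames (5 4 7 3 6)
1: fault, evict 7, frames (5 4 3 6 1)
8: fault, evict 3, frames (5 4 6 1 8)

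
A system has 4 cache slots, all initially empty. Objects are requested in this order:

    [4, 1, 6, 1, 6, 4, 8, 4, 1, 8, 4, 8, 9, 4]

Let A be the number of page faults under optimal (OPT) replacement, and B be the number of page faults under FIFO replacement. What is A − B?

Under OPT: F F F . . . F . . . . . F . → 5 faults.
Under FIFO: F F F . . . F . . . . . F F → 6 faults.
A − B = 5 − 6 = -1.

-1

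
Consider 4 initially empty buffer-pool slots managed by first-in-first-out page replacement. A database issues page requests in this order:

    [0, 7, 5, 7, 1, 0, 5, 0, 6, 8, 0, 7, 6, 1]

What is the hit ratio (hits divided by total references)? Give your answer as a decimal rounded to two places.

0: miss, frames [0]
7: miss, frames [0, 7]
5: miss, frames [0, 7, 5]
7: hit
1: miss, frames [0, 7, 5, 1]
0: hit
5: hit
0: hit
6: miss, evict 0, frames [7, 5, 1, 6]
8: miss, evict 7, frames [5, 1, 6, 8]
0: miss, evict 5, frames [1, 6, 8, 0]
7: miss, evict 1, frames [6, 8, 0, 7]
6: hit
1: miss, evict 6, frames [8, 0, 7, 1]
Hits: 5 of 14 references → 5/14 = 0.3571.

0.36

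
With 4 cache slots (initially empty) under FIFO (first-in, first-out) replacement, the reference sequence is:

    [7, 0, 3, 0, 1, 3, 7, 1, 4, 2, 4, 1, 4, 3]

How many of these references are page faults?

6

7 -> fault, frames (7)
0 -> fault, frames (7 0)
3 -> fault, frames (7 0 3)
0 -> hit
1 -> fault, frames (7 0 3 1)
3 -> hit
7 -> hit
1 -> hit
4 -> fault, evict 7, frames (0 3 1 4)
2 -> fault, evict 0, frames (3 1 4 2)
4 -> hit
1 -> hit
4 -> hit
3 -> hit
Page faults: 6.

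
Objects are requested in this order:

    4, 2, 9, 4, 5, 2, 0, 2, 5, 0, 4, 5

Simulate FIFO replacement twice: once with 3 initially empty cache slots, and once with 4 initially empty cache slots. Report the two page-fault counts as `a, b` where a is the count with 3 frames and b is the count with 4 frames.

8, 6

3 frames: F F F . F . F F . . F F → 8 faults.
4 frames: F F F . F . F . . . F . → 6 faults.
6 < 8: adding a frame reduced faults, as is typical.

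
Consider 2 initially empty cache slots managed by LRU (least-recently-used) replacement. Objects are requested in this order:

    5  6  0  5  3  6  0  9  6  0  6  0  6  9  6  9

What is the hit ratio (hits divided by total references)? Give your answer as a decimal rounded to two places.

0.31

5 -> fault, frames {5}
6 -> fault, frames {5,6}
0 -> fault, evict 5, frames {6,0}
5 -> fault, evict 6, frames {0,5}
3 -> fault, evict 0, frames {5,3}
6 -> fault, evict 5, frames {3,6}
0 -> fault, evict 3, frames {6,0}
9 -> fault, evict 6, frames {0,9}
6 -> fault, evict 0, frames {9,6}
0 -> fault, evict 9, frames {6,0}
6 -> hit
0 -> hit
6 -> hit
9 -> fault, evict 0, frames {6,9}
6 -> hit
9 -> hit
Hits: 5 of 16 references → 5/16 = 0.3125.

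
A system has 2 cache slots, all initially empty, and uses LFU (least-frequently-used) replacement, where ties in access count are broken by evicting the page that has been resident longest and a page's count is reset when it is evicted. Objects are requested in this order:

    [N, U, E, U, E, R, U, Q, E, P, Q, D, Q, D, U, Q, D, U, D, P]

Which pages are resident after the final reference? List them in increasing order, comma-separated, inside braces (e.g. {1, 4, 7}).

{E, P}

N → miss, frames {N}
U → miss, frames {N,U}
E → miss, evict N, frames {U,E}
U → hit
E → hit
R → miss, evict U, frames {E,R}
U → miss, evict R, frames {E,U}
Q → miss, evict U, frames {E,Q}
E → hit
P → miss, evict Q, frames {E,P}
Q → miss, evict P, frames {E,Q}
D → miss, evict Q, frames {E,D}
Q → miss, evict D, frames {E,Q}
D → miss, evict Q, frames {E,D}
U → miss, evict D, frames {E,U}
Q → miss, evict U, frames {E,Q}
D → miss, evict Q, frames {E,D}
U → miss, evict D, frames {E,U}
D → miss, evict U, frames {E,D}
P → miss, evict D, frames {E,P}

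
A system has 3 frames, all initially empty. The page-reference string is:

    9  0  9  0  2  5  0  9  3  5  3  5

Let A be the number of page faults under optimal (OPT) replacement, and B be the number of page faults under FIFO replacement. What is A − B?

-1

Under OPT: F F . . F F . . F . . . → 5 faults.
Under FIFO: F F . . F F . F F . . . → 6 faults.
A − B = 5 − 6 = -1.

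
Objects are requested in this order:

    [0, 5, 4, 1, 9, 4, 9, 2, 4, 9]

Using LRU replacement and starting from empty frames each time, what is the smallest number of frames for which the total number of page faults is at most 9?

2

f=1: 10 faults
f=2: 9 faults
f=3: 6 faults
f=4: 6 faults
f=5: 6 faults
f=6: 6 faults
Smallest f with faults ≤ 9 is 2.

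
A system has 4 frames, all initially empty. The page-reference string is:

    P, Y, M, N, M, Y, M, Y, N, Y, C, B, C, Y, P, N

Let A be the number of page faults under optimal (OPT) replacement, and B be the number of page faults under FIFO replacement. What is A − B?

Under OPT: F F F F . . . . . . F F . . . F → 7 faults.
Under FIFO: F F F F . . . . . . F F . F F F → 9 faults.
A − B = 7 − 9 = -2.

-2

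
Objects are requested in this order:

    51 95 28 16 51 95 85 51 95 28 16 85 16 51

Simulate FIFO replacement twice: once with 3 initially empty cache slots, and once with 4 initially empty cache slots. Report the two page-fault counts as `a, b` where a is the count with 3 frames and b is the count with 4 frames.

3 frames: F F F F F F F . . F F . . F → 10 faults.
4 frames: F F F F . . F F F F F F . F → 11 faults.
11 > 10: adding a frame increased faults — Belady's anomaly.

10, 11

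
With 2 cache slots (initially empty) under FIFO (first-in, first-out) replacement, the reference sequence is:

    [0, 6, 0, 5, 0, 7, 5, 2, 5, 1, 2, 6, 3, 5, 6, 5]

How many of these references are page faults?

0 -> miss, frames {0}
6 -> miss, frames {0,6}
0 -> hit
5 -> miss, evict 0, frames {6,5}
0 -> miss, evict 6, frames {5,0}
7 -> miss, evict 5, frames {0,7}
5 -> miss, evict 0, frames {7,5}
2 -> miss, evict 7, frames {5,2}
5 -> hit
1 -> miss, evict 5, frames {2,1}
2 -> hit
6 -> miss, evict 2, frames {1,6}
3 -> miss, evict 1, frames {6,3}
5 -> miss, evict 6, frames {3,5}
6 -> miss, evict 3, frames {5,6}
5 -> hit
Page faults: 12.

12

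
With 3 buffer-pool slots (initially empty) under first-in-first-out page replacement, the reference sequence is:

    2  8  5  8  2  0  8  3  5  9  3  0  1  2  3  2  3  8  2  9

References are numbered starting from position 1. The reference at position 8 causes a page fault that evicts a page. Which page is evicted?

8

pos 1: 2: fault, frames {2}
pos 2: 8: fault, frames {2,8}
pos 3: 5: fault, frames {2,8,5}
pos 4: 8: hit
pos 5: 2: hit
pos 6: 0: fault, evict 2, frames {8,5,0}
pos 7: 8: hit
pos 8: 3: fault, evict 8, frames {5,0,3}
At position 8, page 8 is evicted.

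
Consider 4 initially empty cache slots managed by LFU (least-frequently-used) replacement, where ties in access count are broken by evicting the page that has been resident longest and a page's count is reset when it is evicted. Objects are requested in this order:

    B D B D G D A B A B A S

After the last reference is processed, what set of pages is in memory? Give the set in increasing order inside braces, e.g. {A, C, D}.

{A, B, D, S}

B -> miss, frames {B}
D -> miss, frames {B,D}
B -> hit
D -> hit
G -> miss, frames {B,D,G}
D -> hit
A -> miss, frames {B,D,G,A}
B -> hit
A -> hit
B -> hit
A -> hit
S -> miss, evict G, frames {B,D,A,S}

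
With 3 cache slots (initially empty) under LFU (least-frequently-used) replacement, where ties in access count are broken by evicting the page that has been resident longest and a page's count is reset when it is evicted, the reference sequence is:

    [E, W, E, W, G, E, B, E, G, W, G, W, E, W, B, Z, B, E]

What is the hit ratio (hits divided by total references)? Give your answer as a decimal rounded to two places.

0.56

E: fault, frames (E)
W: fault, frames (E W)
E: hit
W: hit
G: fault, frames (E W G)
E: hit
B: fault, evict G, frames (E W B)
E: hit
G: fault, evict B, frames (E W G)
W: hit
G: hit
W: hit
E: hit
W: hit
B: fault, evict G, frames (E W B)
Z: fault, evict B, frames (E W Z)
B: fault, evict Z, frames (E W B)
E: hit
Hits: 10 of 18 references → 10/18 = 0.5556.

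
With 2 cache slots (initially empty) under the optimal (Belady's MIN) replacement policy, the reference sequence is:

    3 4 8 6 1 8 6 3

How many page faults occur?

3 -> miss, frames {3}
4 -> miss, frames {3,4}
8 -> miss, evict 4, frames {3,8}
6 -> miss, evict 3, frames {8,6}
1 -> miss, evict 6, frames {8,1}
8 -> hit
6 -> miss, evict 1, frames {8,6}
3 -> miss, evict 6, frames {8,3}
Page faults: 7.

7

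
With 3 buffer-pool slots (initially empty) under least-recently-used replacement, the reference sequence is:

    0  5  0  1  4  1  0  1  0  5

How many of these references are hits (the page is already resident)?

0: fault, frames [0]
5: fault, frames [0, 5]
0: hit
1: fault, frames [5, 0, 1]
4: fault, evict 5, frames [0, 1, 4]
1: hit
0: hit
1: hit
0: hit
5: fault, evict 4, frames [1, 0, 5]
Hits: 5.

5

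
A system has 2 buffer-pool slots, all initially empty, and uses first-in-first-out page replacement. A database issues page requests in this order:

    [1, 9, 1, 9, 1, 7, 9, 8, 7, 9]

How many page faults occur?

5

1 → fault, frames (1)
9 → fault, frames (1 9)
1 → hit
9 → hit
1 → hit
7 → fault, evict 1, frames (9 7)
9 → hit
8 → fault, evict 9, frames (7 8)
7 → hit
9 → fault, evict 7, frames (8 9)
Page faults: 5.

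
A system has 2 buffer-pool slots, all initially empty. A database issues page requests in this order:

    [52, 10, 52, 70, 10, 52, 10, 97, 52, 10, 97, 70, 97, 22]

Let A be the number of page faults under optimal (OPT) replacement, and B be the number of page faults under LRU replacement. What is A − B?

Under OPT: F F . F . F . F . F . F . F → 8 faults.
Under LRU: F F . F F F . F F F F F . F → 11 faults.
A − B = 8 − 11 = -3.

-3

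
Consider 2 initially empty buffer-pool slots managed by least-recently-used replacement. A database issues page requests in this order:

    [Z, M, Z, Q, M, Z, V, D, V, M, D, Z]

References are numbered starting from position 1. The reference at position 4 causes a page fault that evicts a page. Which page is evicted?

pos 1: Z: miss, frames (Z)
pos 2: M: miss, frames (Z M)
pos 3: Z: hit
pos 4: Q: miss, evict M, frames (Z Q)
At position 4, page M is evicted.

M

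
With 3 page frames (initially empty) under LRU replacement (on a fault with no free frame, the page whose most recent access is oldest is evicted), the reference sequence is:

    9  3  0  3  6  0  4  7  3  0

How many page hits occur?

9 -> fault, frames (9)
3 -> fault, frames (9 3)
0 -> fault, frames (9 3 0)
3 -> hit
6 -> fault, evict 9, frames (0 3 6)
0 -> hit
4 -> fault, evict 3, frames (6 0 4)
7 -> fault, evict 6, frames (0 4 7)
3 -> fault, evict 0, frames (4 7 3)
0 -> fault, evict 4, frames (7 3 0)
Hits: 2.

2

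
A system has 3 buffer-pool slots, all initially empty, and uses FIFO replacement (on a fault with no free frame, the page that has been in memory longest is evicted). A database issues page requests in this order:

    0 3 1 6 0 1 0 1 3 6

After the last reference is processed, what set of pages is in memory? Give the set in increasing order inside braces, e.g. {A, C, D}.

{0, 3, 6}

0: fault, frames {0}
3: fault, frames {0,3}
1: fault, frames {0,3,1}
6: fault, evict 0, frames {3,1,6}
0: fault, evict 3, frames {1,6,0}
1: hit
0: hit
1: hit
3: fault, evict 1, frames {6,0,3}
6: hit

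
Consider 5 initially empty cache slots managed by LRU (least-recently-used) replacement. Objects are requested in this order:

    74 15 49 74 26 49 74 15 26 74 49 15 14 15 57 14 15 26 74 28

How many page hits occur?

74 -> miss, frames {74}
15 -> miss, frames {74,15}
49 -> miss, frames {74,15,49}
74 -> hit
26 -> miss, frames {15,49,74,26}
49 -> hit
74 -> hit
15 -> hit
26 -> hit
74 -> hit
49 -> hit
15 -> hit
14 -> miss, frames {26,74,49,15,14}
15 -> hit
57 -> miss, evict 26, frames {74,49,14,15,57}
14 -> hit
15 -> hit
26 -> miss, evict 74, frames {49,57,14,15,26}
74 -> miss, evict 49, frames {57,14,15,26,74}
28 -> miss, evict 57, frames {14,15,26,74,28}
Hits: 11.

11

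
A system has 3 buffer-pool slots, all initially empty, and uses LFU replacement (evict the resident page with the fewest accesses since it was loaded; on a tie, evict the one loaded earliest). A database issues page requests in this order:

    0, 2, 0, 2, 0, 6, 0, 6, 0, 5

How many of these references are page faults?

4

0: fault, frames (0)
2: fault, frames (0 2)
0: hit
2: hit
0: hit
6: fault, frames (0 2 6)
0: hit
6: hit
0: hit
5: fault, evict 2, frames (0 6 5)
Page faults: 4.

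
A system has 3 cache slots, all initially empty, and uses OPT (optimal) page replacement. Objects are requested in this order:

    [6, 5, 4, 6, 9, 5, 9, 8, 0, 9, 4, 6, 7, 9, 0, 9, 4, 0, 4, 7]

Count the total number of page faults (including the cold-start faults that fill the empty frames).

9

6 -> fault, frames (6)
5 -> fault, frames (6 5)
4 -> fault, frames (6 5 4)
6 -> hit
9 -> fault, evict 6, frames (5 4 9)
5 -> hit
9 -> hit
8 -> fault, evict 5, frames (4 9 8)
0 -> fault, evict 8, frames (4 9 0)
9 -> hit
4 -> hit
6 -> fault, evict 4, frames (9 0 6)
7 -> fault, evict 6, frames (9 0 7)
9 -> hit
0 -> hit
9 -> hit
4 -> fault, evict 9, frames (0 7 4)
0 -> hit
4 -> hit
7 -> hit
Page faults: 9.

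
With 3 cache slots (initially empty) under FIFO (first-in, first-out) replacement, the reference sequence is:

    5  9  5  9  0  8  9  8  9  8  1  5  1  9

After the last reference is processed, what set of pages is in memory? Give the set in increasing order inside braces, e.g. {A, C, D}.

5 -> miss, frames (5)
9 -> miss, frames (5 9)
5 -> hit
9 -> hit
0 -> miss, frames (5 9 0)
8 -> miss, evict 5, frames (9 0 8)
9 -> hit
8 -> hit
9 -> hit
8 -> hit
1 -> miss, evict 9, frames (0 8 1)
5 -> miss, evict 0, frames (8 1 5)
1 -> hit
9 -> miss, evict 8, frames (1 5 9)

{1, 5, 9}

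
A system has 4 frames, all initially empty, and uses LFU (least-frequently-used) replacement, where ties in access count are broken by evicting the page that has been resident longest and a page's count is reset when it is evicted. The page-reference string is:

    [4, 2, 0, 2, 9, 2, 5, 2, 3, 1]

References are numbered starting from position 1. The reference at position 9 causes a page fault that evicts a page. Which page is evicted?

0

pos 1: 4 -> fault, frames (4)
pos 2: 2 -> fault, frames (4 2)
pos 3: 0 -> fault, frames (4 2 0)
pos 4: 2 -> hit
pos 5: 9 -> fault, frames (4 2 0 9)
pos 6: 2 -> hit
pos 7: 5 -> fault, evict 4, frames (2 0 9 5)
pos 8: 2 -> hit
pos 9: 3 -> fault, evict 0, frames (2 9 5 3)
At position 9, page 0 is evicted.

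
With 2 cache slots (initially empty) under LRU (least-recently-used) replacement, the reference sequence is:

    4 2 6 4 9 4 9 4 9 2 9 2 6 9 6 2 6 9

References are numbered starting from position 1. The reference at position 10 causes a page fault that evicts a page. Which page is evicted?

pos 1: 4 -> miss, frames [4]
pos 2: 2 -> miss, frames [4, 2]
pos 3: 6 -> miss, evict 4, frames [2, 6]
pos 4: 4 -> miss, evict 2, frames [6, 4]
pos 5: 9 -> miss, evict 6, frames [4, 9]
pos 6: 4 -> hit
pos 7: 9 -> hit
pos 8: 4 -> hit
pos 9: 9 -> hit
pos 10: 2 -> miss, evict 4, frames [9, 2]
At position 10, page 4 is evicted.

4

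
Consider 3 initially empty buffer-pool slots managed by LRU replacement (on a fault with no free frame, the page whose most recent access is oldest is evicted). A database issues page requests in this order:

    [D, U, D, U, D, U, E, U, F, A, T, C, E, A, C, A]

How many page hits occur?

7

D: miss, frames [D]
U: miss, frames [D, U]
D: hit
U: hit
D: hit
U: hit
E: miss, frames [D, U, E]
U: hit
F: miss, evict D, frames [E, U, F]
A: miss, evict E, frames [U, F, A]
T: miss, evict U, frames [F, A, T]
C: miss, evict F, frames [A, T, C]
E: miss, evict A, frames [T, C, E]
A: miss, evict T, frames [C, E, A]
C: hit
A: hit
Hits: 7.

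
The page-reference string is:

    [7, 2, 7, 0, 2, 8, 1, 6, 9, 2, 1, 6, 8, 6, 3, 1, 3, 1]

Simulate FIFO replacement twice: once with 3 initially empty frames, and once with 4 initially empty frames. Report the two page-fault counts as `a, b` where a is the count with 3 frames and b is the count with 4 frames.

13, 11

3 frames: F F . F . F F F F F F F F . F F . . → 13 faults.
4 frames: F F . F . F F F F F . . F . F F . . → 11 faults.
11 < 13: adding a frame reduced faults, as is typical.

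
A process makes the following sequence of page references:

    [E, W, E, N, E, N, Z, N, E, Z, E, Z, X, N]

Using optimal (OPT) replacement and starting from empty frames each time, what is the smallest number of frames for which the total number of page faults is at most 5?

3

f=1: 14 faults
f=2: 7 faults
f=3: 5 faults
f=4: 5 faults
f=5: 5 faults
Smallest f with faults ≤ 5 is 3.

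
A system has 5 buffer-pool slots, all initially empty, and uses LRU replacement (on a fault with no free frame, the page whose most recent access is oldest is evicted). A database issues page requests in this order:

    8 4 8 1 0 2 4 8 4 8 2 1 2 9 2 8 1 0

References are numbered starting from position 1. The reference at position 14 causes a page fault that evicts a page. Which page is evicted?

pos 1: 8 -> miss, frames {8}
pos 2: 4 -> miss, frames {8,4}
pos 3: 8 -> hit
pos 4: 1 -> miss, frames {4,8,1}
pos 5: 0 -> miss, frames {4,8,1,0}
pos 6: 2 -> miss, frames {4,8,1,0,2}
pos 7: 4 -> hit
pos 8: 8 -> hit
pos 9: 4 -> hit
pos 10: 8 -> hit
pos 11: 2 -> hit
pos 12: 1 -> hit
pos 13: 2 -> hit
pos 14: 9 -> miss, evict 0, frames {4,8,1,2,9}
At position 14, page 0 is evicted.

0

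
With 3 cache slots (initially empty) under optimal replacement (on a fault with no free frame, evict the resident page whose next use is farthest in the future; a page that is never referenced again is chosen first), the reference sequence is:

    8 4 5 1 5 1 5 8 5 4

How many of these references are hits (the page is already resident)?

8 -> miss, frames {8}
4 -> miss, frames {8,4}
5 -> miss, frames {8,4,5}
1 -> miss, evict 4, frames {8,5,1}
5 -> hit
1 -> hit
5 -> hit
8 -> hit
5 -> hit
4 -> miss, evict 1, frames {8,5,4}
Hits: 5.

5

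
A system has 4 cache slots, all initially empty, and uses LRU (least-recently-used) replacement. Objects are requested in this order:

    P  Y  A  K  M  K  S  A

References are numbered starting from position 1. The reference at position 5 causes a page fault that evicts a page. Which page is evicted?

P

pos 1: P: miss, frames {P}
pos 2: Y: miss, frames {P,Y}
pos 3: A: miss, frames {P,Y,A}
pos 4: K: miss, frames {P,Y,A,K}
pos 5: M: miss, evict P, frames {Y,A,K,M}
At position 5, page P is evicted.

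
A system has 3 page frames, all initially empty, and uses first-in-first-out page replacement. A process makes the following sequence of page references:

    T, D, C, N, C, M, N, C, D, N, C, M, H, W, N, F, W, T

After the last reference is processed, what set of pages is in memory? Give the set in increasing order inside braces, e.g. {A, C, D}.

T: fault, frames (T)
D: fault, frames (T D)
C: fault, frames (T D C)
N: fault, evict T, frames (D C N)
C: hit
M: fault, evict D, frames (C N M)
N: hit
C: hit
D: fault, evict C, frames (N M D)
N: hit
C: fault, evict N, frames (M D C)
M: hit
H: fault, evict M, frames (D C H)
W: fault, evict D, frames (C H W)
N: fault, evict C, frames (H W N)
F: fault, evict H, frames (W N F)
W: hit
T: fault, evict W, frames (N F T)

{F, N, T}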